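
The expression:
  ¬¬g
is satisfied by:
  {g: True}


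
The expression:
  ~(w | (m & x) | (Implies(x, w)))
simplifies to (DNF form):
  x & ~m & ~w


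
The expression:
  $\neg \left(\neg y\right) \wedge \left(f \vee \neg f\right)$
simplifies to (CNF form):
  $y$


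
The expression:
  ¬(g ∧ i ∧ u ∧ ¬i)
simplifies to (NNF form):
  True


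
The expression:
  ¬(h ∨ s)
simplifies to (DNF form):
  ¬h ∧ ¬s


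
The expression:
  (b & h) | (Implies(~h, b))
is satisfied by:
  {b: True, h: True}
  {b: True, h: False}
  {h: True, b: False}


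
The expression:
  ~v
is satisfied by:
  {v: False}


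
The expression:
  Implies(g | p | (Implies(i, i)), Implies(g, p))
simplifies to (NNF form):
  p | ~g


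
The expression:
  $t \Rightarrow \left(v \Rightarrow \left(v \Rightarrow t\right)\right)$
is always true.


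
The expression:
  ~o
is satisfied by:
  {o: False}


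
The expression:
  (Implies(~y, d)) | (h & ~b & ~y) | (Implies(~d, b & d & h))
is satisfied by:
  {y: True, d: True, h: True, b: False}
  {y: True, d: True, h: False, b: False}
  {y: True, b: True, d: True, h: True}
  {y: True, b: True, d: True, h: False}
  {y: True, h: True, d: False, b: False}
  {y: True, h: False, d: False, b: False}
  {y: True, b: True, h: True, d: False}
  {y: True, b: True, h: False, d: False}
  {d: True, h: True, y: False, b: False}
  {d: True, y: False, h: False, b: False}
  {b: True, d: True, h: True, y: False}
  {b: True, d: True, y: False, h: False}
  {h: True, y: False, d: False, b: False}


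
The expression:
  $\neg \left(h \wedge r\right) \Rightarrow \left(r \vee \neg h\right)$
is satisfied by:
  {r: True, h: False}
  {h: False, r: False}
  {h: True, r: True}


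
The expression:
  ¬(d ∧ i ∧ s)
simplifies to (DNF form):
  ¬d ∨ ¬i ∨ ¬s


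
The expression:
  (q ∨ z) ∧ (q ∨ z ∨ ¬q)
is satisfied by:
  {q: True, z: True}
  {q: True, z: False}
  {z: True, q: False}


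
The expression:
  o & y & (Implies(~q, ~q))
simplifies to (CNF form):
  o & y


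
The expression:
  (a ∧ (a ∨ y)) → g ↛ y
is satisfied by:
  {g: True, a: False, y: False}
  {g: False, a: False, y: False}
  {y: True, g: True, a: False}
  {y: True, g: False, a: False}
  {a: True, g: True, y: False}


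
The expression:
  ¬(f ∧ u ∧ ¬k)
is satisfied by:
  {k: True, u: False, f: False}
  {u: False, f: False, k: False}
  {f: True, k: True, u: False}
  {f: True, u: False, k: False}
  {k: True, u: True, f: False}
  {u: True, k: False, f: False}
  {f: True, u: True, k: True}


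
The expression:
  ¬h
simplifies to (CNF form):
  ¬h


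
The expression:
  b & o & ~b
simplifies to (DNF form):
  False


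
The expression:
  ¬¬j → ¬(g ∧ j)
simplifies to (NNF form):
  ¬g ∨ ¬j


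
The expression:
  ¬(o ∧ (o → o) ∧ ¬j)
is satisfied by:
  {j: True, o: False}
  {o: False, j: False}
  {o: True, j: True}


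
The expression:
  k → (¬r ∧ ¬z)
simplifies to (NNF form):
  (¬r ∧ ¬z) ∨ ¬k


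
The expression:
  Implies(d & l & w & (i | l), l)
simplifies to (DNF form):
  True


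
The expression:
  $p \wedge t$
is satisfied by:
  {t: True, p: True}


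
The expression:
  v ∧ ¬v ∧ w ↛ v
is never true.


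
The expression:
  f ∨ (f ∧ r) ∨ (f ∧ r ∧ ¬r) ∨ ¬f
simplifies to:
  True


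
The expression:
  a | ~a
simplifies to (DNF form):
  True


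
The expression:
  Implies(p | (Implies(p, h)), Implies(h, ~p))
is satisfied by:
  {p: False, h: False}
  {h: True, p: False}
  {p: True, h: False}


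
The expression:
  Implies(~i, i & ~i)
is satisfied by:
  {i: True}


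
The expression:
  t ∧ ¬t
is never true.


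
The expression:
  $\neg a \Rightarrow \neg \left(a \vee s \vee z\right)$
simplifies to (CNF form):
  $\left(a \vee \neg s\right) \wedge \left(a \vee \neg z\right)$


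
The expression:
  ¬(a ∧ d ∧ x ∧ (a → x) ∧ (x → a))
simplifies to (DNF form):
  ¬a ∨ ¬d ∨ ¬x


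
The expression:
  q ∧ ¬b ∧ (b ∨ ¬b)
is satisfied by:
  {q: True, b: False}


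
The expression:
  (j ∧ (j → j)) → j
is always true.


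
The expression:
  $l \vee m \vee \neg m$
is always true.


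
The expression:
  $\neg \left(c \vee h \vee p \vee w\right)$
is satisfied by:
  {w: False, h: False, p: False, c: False}


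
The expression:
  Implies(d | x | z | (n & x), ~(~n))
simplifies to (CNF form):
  (n | ~d) & (n | ~x) & (n | ~z)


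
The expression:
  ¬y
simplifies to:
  ¬y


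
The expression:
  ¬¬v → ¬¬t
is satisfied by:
  {t: True, v: False}
  {v: False, t: False}
  {v: True, t: True}


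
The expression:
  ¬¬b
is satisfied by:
  {b: True}


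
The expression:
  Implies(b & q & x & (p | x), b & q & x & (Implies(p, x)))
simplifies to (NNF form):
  True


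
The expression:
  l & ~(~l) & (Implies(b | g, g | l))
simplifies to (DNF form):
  l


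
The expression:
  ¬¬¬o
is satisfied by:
  {o: False}


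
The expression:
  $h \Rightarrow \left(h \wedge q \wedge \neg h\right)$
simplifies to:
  $\neg h$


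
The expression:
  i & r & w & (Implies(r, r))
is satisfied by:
  {r: True, i: True, w: True}


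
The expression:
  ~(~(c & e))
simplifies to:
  c & e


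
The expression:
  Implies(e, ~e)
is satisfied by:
  {e: False}


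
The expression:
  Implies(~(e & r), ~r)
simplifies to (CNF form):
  e | ~r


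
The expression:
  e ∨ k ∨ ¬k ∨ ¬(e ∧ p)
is always true.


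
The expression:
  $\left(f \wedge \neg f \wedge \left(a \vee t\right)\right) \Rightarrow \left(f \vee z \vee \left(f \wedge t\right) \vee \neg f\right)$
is always true.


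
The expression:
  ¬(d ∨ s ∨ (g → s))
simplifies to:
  g ∧ ¬d ∧ ¬s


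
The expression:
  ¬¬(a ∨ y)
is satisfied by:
  {a: True, y: True}
  {a: True, y: False}
  {y: True, a: False}


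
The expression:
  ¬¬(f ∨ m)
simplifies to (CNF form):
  f ∨ m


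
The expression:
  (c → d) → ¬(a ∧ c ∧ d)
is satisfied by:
  {c: False, d: False, a: False}
  {a: True, c: False, d: False}
  {d: True, c: False, a: False}
  {a: True, d: True, c: False}
  {c: True, a: False, d: False}
  {a: True, c: True, d: False}
  {d: True, c: True, a: False}


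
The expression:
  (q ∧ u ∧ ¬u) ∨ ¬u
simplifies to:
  ¬u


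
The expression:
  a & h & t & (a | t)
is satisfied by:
  {t: True, h: True, a: True}


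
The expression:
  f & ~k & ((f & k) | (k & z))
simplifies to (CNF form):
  False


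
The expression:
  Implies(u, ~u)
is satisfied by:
  {u: False}


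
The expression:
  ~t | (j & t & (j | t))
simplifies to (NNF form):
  j | ~t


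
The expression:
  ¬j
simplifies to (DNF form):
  ¬j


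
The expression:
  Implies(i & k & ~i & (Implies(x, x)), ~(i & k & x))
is always true.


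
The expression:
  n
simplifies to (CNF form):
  n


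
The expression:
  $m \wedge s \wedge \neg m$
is never true.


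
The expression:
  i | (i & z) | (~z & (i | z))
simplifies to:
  i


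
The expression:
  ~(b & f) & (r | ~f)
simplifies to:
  ~f | (r & ~b)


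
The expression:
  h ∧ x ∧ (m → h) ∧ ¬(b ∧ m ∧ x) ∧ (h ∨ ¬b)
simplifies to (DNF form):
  (h ∧ x ∧ ¬b) ∨ (h ∧ x ∧ ¬m)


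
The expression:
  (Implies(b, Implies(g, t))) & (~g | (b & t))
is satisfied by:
  {b: True, t: True, g: False}
  {b: True, t: False, g: False}
  {t: True, b: False, g: False}
  {b: False, t: False, g: False}
  {b: True, g: True, t: True}


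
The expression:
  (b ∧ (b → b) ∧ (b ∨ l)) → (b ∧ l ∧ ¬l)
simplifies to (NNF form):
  ¬b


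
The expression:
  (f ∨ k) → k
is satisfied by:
  {k: True, f: False}
  {f: False, k: False}
  {f: True, k: True}


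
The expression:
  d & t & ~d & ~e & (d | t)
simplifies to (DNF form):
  False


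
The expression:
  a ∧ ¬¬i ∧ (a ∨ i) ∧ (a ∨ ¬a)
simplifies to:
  a ∧ i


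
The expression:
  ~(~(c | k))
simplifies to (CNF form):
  c | k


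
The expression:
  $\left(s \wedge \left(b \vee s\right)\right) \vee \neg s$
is always true.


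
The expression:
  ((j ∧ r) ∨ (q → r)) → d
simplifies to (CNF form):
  (d ∨ q) ∧ (d ∨ ¬r)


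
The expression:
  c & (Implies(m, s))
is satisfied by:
  {c: True, s: True, m: False}
  {c: True, m: False, s: False}
  {c: True, s: True, m: True}


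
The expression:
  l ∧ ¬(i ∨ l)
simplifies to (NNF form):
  False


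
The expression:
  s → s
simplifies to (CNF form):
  True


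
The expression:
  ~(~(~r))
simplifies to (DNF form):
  ~r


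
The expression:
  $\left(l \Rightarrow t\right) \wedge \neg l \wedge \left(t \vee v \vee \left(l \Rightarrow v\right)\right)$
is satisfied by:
  {l: False}


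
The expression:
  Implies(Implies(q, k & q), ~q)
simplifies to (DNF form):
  ~k | ~q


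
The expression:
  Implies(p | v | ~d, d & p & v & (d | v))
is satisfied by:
  {d: True, p: False, v: False}
  {v: True, p: True, d: True}


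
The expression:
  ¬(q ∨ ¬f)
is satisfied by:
  {f: True, q: False}


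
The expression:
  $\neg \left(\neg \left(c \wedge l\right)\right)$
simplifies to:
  $c \wedge l$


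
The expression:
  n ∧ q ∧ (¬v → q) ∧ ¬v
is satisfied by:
  {q: True, n: True, v: False}


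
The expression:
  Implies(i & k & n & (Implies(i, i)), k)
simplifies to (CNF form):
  True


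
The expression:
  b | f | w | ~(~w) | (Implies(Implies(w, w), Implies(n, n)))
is always true.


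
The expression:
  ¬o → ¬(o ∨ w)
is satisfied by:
  {o: True, w: False}
  {w: False, o: False}
  {w: True, o: True}


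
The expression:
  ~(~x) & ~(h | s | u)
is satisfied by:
  {x: True, u: False, h: False, s: False}


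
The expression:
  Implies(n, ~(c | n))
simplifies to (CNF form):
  ~n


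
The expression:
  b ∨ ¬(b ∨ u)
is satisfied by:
  {b: True, u: False}
  {u: False, b: False}
  {u: True, b: True}


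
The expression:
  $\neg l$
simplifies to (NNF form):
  $\neg l$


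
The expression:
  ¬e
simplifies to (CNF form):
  ¬e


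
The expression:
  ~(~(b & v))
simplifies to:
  b & v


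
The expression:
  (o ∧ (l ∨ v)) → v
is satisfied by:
  {v: True, l: False, o: False}
  {l: False, o: False, v: False}
  {o: True, v: True, l: False}
  {o: True, l: False, v: False}
  {v: True, l: True, o: False}
  {l: True, v: False, o: False}
  {o: True, l: True, v: True}


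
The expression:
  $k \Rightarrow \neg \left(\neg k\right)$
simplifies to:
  $\text{True}$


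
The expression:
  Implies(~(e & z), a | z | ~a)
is always true.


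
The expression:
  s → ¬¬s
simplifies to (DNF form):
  True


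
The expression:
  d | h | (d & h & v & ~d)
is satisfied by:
  {d: True, h: True}
  {d: True, h: False}
  {h: True, d: False}


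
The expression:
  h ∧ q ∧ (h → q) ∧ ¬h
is never true.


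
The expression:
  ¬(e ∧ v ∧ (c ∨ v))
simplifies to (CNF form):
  ¬e ∨ ¬v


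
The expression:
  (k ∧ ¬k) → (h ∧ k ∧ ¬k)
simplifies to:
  True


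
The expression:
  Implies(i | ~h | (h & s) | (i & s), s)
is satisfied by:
  {s: True, h: True, i: False}
  {s: True, i: False, h: False}
  {s: True, h: True, i: True}
  {s: True, i: True, h: False}
  {h: True, i: False, s: False}


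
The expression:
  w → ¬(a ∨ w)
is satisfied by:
  {w: False}


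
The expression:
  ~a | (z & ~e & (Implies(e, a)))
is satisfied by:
  {z: True, a: False, e: False}
  {z: False, a: False, e: False}
  {e: True, z: True, a: False}
  {e: True, z: False, a: False}
  {a: True, z: True, e: False}


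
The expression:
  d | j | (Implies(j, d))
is always true.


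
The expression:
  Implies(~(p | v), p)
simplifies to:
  p | v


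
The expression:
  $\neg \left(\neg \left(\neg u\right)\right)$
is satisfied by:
  {u: False}


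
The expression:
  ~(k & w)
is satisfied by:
  {w: False, k: False}
  {k: True, w: False}
  {w: True, k: False}


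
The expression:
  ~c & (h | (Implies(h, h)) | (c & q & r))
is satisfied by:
  {c: False}


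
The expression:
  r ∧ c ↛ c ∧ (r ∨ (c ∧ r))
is never true.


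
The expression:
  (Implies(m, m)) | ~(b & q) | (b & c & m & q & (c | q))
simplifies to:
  True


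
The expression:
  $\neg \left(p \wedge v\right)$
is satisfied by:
  {p: False, v: False}
  {v: True, p: False}
  {p: True, v: False}


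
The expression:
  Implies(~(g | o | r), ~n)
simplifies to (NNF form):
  g | o | r | ~n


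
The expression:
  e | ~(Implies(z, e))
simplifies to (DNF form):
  e | z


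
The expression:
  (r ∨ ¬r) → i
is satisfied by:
  {i: True}


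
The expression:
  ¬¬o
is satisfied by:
  {o: True}


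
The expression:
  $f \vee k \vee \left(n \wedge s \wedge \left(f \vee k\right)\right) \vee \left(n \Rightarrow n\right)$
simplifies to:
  $\text{True}$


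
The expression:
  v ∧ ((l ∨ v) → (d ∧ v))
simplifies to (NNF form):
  d ∧ v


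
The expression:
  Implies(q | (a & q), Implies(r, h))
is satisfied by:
  {h: True, q: False, r: False}
  {h: False, q: False, r: False}
  {r: True, h: True, q: False}
  {r: True, h: False, q: False}
  {q: True, h: True, r: False}
  {q: True, h: False, r: False}
  {q: True, r: True, h: True}


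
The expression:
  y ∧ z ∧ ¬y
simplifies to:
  False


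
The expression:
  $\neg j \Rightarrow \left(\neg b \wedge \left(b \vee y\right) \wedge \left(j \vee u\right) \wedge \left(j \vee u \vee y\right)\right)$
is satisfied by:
  {u: True, j: True, y: True, b: False}
  {u: True, j: True, b: False, y: False}
  {j: True, y: True, b: False, u: False}
  {j: True, b: False, y: False, u: False}
  {j: True, u: True, b: True, y: True}
  {j: True, u: True, b: True, y: False}
  {j: True, b: True, y: True, u: False}
  {j: True, b: True, y: False, u: False}
  {u: True, y: True, b: False, j: False}


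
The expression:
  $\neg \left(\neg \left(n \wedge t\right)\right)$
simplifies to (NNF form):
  $n \wedge t$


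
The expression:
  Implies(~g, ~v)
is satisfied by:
  {g: True, v: False}
  {v: False, g: False}
  {v: True, g: True}


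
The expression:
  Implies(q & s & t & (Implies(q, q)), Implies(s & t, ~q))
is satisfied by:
  {s: False, t: False, q: False}
  {q: True, s: False, t: False}
  {t: True, s: False, q: False}
  {q: True, t: True, s: False}
  {s: True, q: False, t: False}
  {q: True, s: True, t: False}
  {t: True, s: True, q: False}


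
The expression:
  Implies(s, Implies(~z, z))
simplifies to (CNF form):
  z | ~s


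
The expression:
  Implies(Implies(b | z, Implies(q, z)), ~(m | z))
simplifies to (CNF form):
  ~z & (b | ~m) & (q | ~m)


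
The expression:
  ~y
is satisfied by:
  {y: False}


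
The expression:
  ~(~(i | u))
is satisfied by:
  {i: True, u: True}
  {i: True, u: False}
  {u: True, i: False}


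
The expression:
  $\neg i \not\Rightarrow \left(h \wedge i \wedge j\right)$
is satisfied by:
  {i: False}


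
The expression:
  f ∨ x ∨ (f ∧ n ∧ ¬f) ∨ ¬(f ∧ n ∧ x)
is always true.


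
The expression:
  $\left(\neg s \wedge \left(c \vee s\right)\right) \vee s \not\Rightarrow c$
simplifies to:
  $\left(c \wedge \neg s\right) \vee \left(s \wedge \neg c\right)$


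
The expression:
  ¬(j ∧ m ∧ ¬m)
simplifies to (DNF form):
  True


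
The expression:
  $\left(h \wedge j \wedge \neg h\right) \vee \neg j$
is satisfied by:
  {j: False}


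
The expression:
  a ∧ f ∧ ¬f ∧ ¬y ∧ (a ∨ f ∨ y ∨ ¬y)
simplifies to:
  False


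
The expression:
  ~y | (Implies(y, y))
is always true.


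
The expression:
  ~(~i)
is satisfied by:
  {i: True}


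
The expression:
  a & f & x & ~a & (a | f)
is never true.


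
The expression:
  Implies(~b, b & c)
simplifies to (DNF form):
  b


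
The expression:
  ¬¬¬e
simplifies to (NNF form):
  ¬e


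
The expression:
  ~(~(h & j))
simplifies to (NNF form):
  h & j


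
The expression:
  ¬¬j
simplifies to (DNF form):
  j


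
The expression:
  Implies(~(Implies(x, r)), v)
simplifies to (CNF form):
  r | v | ~x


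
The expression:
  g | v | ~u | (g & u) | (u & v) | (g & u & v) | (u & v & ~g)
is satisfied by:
  {v: True, g: True, u: False}
  {v: True, g: False, u: False}
  {g: True, v: False, u: False}
  {v: False, g: False, u: False}
  {v: True, u: True, g: True}
  {v: True, u: True, g: False}
  {u: True, g: True, v: False}


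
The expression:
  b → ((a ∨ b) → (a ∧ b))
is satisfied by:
  {a: True, b: False}
  {b: False, a: False}
  {b: True, a: True}


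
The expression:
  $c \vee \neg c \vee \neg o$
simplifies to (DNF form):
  $\text{True}$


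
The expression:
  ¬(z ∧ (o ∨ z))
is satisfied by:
  {z: False}


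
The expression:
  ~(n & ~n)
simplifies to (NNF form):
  True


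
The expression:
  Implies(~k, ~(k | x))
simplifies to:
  k | ~x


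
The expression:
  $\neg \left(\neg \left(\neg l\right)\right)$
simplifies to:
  $\neg l$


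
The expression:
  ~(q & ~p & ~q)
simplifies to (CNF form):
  True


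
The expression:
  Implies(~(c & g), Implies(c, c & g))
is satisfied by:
  {g: True, c: False}
  {c: False, g: False}
  {c: True, g: True}


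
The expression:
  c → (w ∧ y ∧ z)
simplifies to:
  (w ∧ y ∧ z) ∨ ¬c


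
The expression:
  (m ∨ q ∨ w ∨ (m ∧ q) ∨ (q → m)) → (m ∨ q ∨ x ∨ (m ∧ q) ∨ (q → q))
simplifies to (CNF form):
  True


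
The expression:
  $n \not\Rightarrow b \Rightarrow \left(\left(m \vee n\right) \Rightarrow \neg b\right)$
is always true.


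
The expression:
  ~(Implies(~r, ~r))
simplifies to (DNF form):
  False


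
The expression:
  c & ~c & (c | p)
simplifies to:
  False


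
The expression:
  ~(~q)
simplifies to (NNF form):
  q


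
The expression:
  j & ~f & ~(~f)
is never true.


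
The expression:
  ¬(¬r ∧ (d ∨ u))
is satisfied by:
  {r: True, u: False, d: False}
  {r: True, d: True, u: False}
  {r: True, u: True, d: False}
  {r: True, d: True, u: True}
  {d: False, u: False, r: False}


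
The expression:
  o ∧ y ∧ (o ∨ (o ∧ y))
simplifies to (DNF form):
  o ∧ y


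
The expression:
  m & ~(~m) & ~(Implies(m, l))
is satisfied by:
  {m: True, l: False}


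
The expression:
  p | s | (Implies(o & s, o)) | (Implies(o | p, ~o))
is always true.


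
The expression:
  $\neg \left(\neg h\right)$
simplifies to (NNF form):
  $h$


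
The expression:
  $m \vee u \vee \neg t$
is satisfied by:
  {m: True, u: True, t: False}
  {m: True, u: False, t: False}
  {u: True, m: False, t: False}
  {m: False, u: False, t: False}
  {m: True, t: True, u: True}
  {m: True, t: True, u: False}
  {t: True, u: True, m: False}


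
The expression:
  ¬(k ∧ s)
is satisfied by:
  {s: False, k: False}
  {k: True, s: False}
  {s: True, k: False}


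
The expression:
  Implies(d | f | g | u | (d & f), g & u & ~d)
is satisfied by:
  {g: True, u: True, d: False, f: False}
  {g: True, u: True, f: True, d: False}
  {u: False, d: False, f: False, g: False}


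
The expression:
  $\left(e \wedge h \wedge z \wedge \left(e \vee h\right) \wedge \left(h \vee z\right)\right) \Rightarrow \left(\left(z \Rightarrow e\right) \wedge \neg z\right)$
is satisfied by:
  {h: False, e: False, z: False}
  {z: True, h: False, e: False}
  {e: True, h: False, z: False}
  {z: True, e: True, h: False}
  {h: True, z: False, e: False}
  {z: True, h: True, e: False}
  {e: True, h: True, z: False}


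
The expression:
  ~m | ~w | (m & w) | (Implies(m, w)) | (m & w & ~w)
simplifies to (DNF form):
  True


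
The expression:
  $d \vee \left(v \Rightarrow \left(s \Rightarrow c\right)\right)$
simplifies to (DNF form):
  $c \vee d \vee \neg s \vee \neg v$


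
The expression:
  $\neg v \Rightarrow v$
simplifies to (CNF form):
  $v$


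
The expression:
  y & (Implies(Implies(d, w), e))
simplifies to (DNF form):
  (e & y) | (d & e & y) | (d & y & ~w) | (e & y & ~w)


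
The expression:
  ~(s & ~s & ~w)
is always true.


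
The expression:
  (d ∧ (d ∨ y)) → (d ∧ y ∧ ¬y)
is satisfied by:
  {d: False}


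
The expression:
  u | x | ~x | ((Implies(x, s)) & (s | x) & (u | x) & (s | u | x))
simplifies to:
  True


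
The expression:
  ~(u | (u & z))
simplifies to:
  ~u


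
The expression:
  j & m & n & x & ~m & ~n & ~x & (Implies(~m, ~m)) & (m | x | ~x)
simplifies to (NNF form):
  False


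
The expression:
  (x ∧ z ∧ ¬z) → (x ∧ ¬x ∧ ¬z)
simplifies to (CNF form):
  True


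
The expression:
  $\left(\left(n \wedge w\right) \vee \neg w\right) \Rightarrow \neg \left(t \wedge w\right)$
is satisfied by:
  {w: False, t: False, n: False}
  {n: True, w: False, t: False}
  {t: True, w: False, n: False}
  {n: True, t: True, w: False}
  {w: True, n: False, t: False}
  {n: True, w: True, t: False}
  {t: True, w: True, n: False}


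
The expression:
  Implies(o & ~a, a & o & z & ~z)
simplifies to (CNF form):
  a | ~o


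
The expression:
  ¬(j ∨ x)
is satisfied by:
  {x: False, j: False}


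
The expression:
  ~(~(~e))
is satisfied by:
  {e: False}


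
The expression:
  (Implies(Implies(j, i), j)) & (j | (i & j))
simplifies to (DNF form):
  j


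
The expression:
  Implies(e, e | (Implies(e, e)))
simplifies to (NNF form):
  True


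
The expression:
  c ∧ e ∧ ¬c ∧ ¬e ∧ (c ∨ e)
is never true.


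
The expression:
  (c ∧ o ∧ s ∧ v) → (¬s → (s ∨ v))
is always true.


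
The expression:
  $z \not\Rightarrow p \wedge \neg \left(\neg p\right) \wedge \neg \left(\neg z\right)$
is never true.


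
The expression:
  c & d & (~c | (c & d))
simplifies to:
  c & d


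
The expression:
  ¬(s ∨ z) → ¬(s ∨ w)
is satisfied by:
  {z: True, s: True, w: False}
  {z: True, w: False, s: False}
  {s: True, w: False, z: False}
  {s: False, w: False, z: False}
  {z: True, s: True, w: True}
  {z: True, w: True, s: False}
  {s: True, w: True, z: False}


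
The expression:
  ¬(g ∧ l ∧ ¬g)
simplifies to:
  True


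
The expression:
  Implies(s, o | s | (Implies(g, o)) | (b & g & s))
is always true.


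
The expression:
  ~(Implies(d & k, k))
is never true.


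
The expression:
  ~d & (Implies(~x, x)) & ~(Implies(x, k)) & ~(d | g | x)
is never true.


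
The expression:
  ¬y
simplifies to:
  ¬y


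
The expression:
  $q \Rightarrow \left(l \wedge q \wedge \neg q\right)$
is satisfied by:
  {q: False}


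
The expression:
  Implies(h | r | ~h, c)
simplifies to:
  c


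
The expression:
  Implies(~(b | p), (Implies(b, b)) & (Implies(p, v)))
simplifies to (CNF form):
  True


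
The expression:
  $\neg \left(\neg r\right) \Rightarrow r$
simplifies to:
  $\text{True}$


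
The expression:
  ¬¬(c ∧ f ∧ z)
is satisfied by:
  {c: True, z: True, f: True}


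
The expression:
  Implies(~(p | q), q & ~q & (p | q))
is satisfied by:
  {q: True, p: True}
  {q: True, p: False}
  {p: True, q: False}


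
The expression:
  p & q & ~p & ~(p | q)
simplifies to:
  False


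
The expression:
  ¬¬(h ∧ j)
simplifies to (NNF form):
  h ∧ j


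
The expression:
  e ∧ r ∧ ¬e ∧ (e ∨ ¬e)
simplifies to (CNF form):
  False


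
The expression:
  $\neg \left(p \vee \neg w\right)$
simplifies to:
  $w \wedge \neg p$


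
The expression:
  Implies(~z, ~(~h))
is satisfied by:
  {z: True, h: True}
  {z: True, h: False}
  {h: True, z: False}


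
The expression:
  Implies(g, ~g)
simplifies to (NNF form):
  ~g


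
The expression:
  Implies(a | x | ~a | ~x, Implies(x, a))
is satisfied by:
  {a: True, x: False}
  {x: False, a: False}
  {x: True, a: True}


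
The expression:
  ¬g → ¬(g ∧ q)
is always true.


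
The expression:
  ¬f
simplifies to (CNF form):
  ¬f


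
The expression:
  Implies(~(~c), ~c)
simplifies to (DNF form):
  ~c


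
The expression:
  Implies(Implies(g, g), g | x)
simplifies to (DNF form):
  g | x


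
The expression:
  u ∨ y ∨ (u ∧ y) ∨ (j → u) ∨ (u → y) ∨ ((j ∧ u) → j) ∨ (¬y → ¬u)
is always true.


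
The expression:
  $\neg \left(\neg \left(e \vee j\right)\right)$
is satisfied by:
  {e: True, j: True}
  {e: True, j: False}
  {j: True, e: False}


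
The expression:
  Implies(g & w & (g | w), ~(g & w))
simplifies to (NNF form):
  ~g | ~w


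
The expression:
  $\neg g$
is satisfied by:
  {g: False}


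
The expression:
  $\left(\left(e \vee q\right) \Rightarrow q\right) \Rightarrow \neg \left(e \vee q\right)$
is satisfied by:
  {q: False}


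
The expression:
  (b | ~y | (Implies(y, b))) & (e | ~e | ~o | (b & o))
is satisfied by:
  {b: True, y: False}
  {y: False, b: False}
  {y: True, b: True}


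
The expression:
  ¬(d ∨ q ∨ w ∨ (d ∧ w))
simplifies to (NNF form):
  ¬d ∧ ¬q ∧ ¬w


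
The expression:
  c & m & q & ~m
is never true.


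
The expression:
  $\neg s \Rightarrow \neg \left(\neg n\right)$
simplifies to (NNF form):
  $n \vee s$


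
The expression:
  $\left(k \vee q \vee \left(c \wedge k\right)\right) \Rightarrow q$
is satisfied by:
  {q: True, k: False}
  {k: False, q: False}
  {k: True, q: True}


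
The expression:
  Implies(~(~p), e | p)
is always true.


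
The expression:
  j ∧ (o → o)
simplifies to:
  j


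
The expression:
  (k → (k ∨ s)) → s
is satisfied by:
  {s: True}


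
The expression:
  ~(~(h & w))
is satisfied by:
  {h: True, w: True}


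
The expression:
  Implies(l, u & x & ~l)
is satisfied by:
  {l: False}


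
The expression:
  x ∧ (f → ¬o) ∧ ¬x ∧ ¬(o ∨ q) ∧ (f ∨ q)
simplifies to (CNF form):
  False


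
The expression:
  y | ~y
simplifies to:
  True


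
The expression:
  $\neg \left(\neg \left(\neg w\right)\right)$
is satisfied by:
  {w: False}


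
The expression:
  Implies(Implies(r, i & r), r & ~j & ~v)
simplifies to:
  r & (~i | ~j) & (~i | ~v)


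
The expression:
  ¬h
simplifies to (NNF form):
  ¬h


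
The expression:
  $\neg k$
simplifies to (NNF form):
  $\neg k$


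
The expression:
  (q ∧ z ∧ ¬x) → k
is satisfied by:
  {x: True, k: True, q: False, z: False}
  {x: True, q: False, k: False, z: False}
  {k: True, x: False, q: False, z: False}
  {x: False, q: False, k: False, z: False}
  {z: True, x: True, k: True, q: False}
  {z: True, x: True, q: False, k: False}
  {z: True, k: True, x: False, q: False}
  {z: True, x: False, q: False, k: False}
  {x: True, q: True, k: True, z: False}
  {x: True, q: True, z: False, k: False}
  {q: True, k: True, z: False, x: False}
  {q: True, z: False, k: False, x: False}
  {x: True, q: True, z: True, k: True}
  {x: True, q: True, z: True, k: False}
  {q: True, z: True, k: True, x: False}


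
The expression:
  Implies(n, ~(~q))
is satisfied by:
  {q: True, n: False}
  {n: False, q: False}
  {n: True, q: True}


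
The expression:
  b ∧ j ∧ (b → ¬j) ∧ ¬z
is never true.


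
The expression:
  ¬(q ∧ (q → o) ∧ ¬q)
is always true.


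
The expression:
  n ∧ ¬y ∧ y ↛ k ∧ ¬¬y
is never true.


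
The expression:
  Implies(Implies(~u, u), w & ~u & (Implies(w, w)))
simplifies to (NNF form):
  ~u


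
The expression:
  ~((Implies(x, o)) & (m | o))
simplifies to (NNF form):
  ~o & (x | ~m)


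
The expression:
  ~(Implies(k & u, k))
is never true.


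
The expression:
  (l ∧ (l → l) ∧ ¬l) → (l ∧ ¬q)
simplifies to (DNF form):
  True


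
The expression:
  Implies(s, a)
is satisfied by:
  {a: True, s: False}
  {s: False, a: False}
  {s: True, a: True}


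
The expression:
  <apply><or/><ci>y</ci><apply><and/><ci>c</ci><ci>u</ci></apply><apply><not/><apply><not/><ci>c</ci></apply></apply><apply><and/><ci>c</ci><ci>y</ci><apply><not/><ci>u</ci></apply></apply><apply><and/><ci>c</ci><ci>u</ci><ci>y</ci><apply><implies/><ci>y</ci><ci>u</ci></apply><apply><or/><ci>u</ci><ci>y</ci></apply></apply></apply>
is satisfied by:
  {y: True, c: True}
  {y: True, c: False}
  {c: True, y: False}


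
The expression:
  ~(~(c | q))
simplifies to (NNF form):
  c | q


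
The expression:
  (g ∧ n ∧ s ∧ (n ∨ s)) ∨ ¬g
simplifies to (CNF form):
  (n ∨ ¬g) ∧ (s ∨ ¬g)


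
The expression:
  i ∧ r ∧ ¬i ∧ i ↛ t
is never true.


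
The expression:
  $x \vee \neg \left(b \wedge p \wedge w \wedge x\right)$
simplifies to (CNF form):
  $\text{True}$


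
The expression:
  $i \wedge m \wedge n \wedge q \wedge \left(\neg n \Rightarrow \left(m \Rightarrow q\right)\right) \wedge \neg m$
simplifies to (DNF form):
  $\text{False}$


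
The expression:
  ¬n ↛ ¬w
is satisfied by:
  {w: True, n: False}


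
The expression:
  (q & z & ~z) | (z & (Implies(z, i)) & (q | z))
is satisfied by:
  {z: True, i: True}


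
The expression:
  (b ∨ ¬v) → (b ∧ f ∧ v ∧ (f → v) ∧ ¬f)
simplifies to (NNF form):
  v ∧ ¬b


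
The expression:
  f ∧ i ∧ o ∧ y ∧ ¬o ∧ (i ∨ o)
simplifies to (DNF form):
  False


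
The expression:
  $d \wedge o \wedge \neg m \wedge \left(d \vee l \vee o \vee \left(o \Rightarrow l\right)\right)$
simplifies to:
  $d \wedge o \wedge \neg m$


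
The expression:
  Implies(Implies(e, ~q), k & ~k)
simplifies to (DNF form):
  e & q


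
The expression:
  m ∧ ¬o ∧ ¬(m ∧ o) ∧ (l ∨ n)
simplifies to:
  m ∧ ¬o ∧ (l ∨ n)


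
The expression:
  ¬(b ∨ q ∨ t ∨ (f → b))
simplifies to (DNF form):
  f ∧ ¬b ∧ ¬q ∧ ¬t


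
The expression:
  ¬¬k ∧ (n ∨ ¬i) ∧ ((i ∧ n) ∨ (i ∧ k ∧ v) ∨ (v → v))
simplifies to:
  k ∧ (n ∨ ¬i)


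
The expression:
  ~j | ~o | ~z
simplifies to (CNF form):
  ~j | ~o | ~z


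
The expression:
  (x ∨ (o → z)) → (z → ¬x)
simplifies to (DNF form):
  ¬x ∨ ¬z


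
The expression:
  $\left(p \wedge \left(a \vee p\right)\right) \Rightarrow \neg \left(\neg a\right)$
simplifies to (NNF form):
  $a \vee \neg p$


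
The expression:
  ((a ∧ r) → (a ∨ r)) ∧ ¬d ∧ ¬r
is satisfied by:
  {d: False, r: False}


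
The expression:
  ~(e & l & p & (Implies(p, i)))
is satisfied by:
  {p: False, e: False, l: False, i: False}
  {i: True, p: False, e: False, l: False}
  {l: True, p: False, e: False, i: False}
  {i: True, l: True, p: False, e: False}
  {e: True, i: False, p: False, l: False}
  {i: True, e: True, p: False, l: False}
  {l: True, e: True, i: False, p: False}
  {i: True, l: True, e: True, p: False}
  {p: True, l: False, e: False, i: False}
  {i: True, p: True, l: False, e: False}
  {l: True, p: True, i: False, e: False}
  {i: True, l: True, p: True, e: False}
  {e: True, p: True, l: False, i: False}
  {i: True, e: True, p: True, l: False}
  {l: True, e: True, p: True, i: False}


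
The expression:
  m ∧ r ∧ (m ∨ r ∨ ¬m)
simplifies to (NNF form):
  m ∧ r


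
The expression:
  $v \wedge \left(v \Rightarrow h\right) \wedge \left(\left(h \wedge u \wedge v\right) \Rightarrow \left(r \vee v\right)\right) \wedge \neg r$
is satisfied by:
  {h: True, v: True, r: False}


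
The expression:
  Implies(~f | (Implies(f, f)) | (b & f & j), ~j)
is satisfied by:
  {j: False}


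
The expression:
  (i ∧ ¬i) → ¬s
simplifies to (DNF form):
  True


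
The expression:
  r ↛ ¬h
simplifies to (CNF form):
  h ∧ r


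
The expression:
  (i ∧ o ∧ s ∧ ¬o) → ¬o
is always true.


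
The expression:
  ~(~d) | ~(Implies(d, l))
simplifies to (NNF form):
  d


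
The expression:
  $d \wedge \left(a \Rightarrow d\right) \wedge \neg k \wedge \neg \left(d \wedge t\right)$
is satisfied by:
  {d: True, t: False, k: False}


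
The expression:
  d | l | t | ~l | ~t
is always true.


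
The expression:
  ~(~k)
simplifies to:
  k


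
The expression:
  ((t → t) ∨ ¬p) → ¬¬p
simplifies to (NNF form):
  p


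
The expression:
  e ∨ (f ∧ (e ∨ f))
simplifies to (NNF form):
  e ∨ f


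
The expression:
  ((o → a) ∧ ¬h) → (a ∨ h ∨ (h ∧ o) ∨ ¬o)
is always true.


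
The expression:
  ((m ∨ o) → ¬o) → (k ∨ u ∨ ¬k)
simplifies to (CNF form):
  True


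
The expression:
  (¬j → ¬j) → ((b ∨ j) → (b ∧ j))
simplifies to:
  (b ∧ j) ∨ (¬b ∧ ¬j)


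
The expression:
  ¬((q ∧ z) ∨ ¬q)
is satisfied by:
  {q: True, z: False}


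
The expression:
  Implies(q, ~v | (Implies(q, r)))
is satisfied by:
  {r: True, v: False, q: False}
  {v: False, q: False, r: False}
  {r: True, q: True, v: False}
  {q: True, v: False, r: False}
  {r: True, v: True, q: False}
  {v: True, r: False, q: False}
  {r: True, q: True, v: True}


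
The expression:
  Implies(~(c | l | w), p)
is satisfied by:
  {c: True, p: True, l: True, w: True}
  {c: True, p: True, l: True, w: False}
  {c: True, p: True, w: True, l: False}
  {c: True, p: True, w: False, l: False}
  {c: True, l: True, w: True, p: False}
  {c: True, l: True, w: False, p: False}
  {c: True, l: False, w: True, p: False}
  {c: True, l: False, w: False, p: False}
  {p: True, l: True, w: True, c: False}
  {p: True, l: True, w: False, c: False}
  {p: True, w: True, l: False, c: False}
  {p: True, w: False, l: False, c: False}
  {l: True, w: True, p: False, c: False}
  {l: True, p: False, w: False, c: False}
  {w: True, p: False, l: False, c: False}


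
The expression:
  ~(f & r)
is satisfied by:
  {r: False, f: False}
  {f: True, r: False}
  {r: True, f: False}


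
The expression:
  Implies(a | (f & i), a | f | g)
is always true.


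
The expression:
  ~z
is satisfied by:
  {z: False}


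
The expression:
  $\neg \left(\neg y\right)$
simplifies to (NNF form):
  $y$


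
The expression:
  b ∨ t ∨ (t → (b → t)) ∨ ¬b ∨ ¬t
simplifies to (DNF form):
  True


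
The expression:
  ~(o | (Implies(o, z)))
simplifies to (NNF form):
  False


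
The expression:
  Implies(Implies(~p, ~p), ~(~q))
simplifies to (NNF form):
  q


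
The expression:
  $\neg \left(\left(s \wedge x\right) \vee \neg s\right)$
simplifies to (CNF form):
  $s \wedge \neg x$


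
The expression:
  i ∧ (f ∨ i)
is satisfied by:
  {i: True}


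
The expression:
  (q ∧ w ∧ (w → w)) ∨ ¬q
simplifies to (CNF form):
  w ∨ ¬q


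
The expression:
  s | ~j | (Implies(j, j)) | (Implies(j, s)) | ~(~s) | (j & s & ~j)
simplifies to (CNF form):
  True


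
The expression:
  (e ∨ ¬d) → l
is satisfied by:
  {d: True, l: True, e: False}
  {l: True, e: False, d: False}
  {d: True, l: True, e: True}
  {l: True, e: True, d: False}
  {d: True, e: False, l: False}


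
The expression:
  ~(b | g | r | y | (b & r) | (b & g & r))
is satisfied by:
  {g: False, y: False, r: False, b: False}


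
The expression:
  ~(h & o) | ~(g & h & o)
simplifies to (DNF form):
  ~g | ~h | ~o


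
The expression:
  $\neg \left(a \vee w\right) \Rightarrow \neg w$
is always true.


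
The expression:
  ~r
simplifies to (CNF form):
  ~r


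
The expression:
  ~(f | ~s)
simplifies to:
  s & ~f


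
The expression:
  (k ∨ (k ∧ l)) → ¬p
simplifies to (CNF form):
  ¬k ∨ ¬p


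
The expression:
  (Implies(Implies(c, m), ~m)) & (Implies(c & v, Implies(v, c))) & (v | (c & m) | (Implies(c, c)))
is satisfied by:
  {m: False}


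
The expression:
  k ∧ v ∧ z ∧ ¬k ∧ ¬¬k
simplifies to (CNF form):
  False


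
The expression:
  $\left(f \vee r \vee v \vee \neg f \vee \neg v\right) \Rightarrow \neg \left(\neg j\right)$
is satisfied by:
  {j: True}


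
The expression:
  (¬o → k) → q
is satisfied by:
  {q: True, o: False, k: False}
  {q: True, k: True, o: False}
  {q: True, o: True, k: False}
  {q: True, k: True, o: True}
  {k: False, o: False, q: False}


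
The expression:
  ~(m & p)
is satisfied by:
  {p: False, m: False}
  {m: True, p: False}
  {p: True, m: False}


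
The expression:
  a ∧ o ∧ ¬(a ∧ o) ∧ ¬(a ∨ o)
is never true.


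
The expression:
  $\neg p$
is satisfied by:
  {p: False}


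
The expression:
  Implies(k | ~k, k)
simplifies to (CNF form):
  k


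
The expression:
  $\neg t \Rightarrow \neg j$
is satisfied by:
  {t: True, j: False}
  {j: False, t: False}
  {j: True, t: True}


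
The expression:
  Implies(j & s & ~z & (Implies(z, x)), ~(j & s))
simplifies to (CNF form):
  z | ~j | ~s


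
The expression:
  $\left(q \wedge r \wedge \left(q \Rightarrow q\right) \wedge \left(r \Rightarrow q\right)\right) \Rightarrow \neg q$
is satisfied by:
  {q: False, r: False}
  {r: True, q: False}
  {q: True, r: False}


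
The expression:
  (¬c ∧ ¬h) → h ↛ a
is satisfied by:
  {c: True, h: True}
  {c: True, h: False}
  {h: True, c: False}


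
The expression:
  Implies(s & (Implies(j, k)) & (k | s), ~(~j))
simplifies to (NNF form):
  j | ~s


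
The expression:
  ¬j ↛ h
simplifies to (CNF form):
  h ∨ ¬j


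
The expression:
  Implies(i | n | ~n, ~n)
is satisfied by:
  {n: False}


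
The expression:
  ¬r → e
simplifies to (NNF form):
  e ∨ r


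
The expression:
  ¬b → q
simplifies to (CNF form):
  b ∨ q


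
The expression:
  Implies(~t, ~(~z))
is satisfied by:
  {t: True, z: True}
  {t: True, z: False}
  {z: True, t: False}


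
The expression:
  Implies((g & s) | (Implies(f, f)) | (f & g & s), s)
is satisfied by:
  {s: True}


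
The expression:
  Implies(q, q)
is always true.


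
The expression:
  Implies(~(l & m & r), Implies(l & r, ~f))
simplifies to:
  m | ~f | ~l | ~r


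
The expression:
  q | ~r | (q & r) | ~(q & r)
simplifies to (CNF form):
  True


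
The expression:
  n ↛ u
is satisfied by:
  {n: True, u: False}


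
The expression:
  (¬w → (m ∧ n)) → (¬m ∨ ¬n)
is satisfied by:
  {m: False, n: False}
  {n: True, m: False}
  {m: True, n: False}


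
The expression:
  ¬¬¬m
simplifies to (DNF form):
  ¬m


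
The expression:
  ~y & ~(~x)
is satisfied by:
  {x: True, y: False}


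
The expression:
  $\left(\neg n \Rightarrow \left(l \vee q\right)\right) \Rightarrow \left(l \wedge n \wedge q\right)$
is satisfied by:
  {l: False, q: False, n: False}
  {n: True, q: True, l: True}
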